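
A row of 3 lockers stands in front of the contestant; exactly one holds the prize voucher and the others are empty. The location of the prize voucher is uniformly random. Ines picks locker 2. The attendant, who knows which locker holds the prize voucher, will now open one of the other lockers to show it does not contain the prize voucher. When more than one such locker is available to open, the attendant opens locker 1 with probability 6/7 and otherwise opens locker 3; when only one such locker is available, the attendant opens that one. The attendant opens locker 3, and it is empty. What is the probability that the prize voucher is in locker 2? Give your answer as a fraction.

1/8

Apply Bayes' rule, conditioning on where the prize voucher actually is.
If it is in locker 1 (prior 1/3): only locker 3 is available, probability 1; weight (1/3)·1 = 1/3.
If it is in locker 2 (prior 1/3): locker 1 is available but not opened, probability 1/7; weight (1/3)·(1/7) = 1/21.
If it is in locker 3 (prior 1/3): the attendant opened locker 3, so this case is ruled out; weight (1/3)·0 = 0.
The weights sum to 8/21.
So P(the prize voucher in locker 2 | the attendant opened locker 3) = (1/21) / (8/21) = 1/8.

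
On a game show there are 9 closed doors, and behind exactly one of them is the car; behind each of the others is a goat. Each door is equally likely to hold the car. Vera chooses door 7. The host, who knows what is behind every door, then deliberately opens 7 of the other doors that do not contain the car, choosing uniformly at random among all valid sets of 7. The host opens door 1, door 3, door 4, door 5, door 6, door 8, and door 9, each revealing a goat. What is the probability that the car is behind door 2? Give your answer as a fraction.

Apply Bayes' rule, conditioning on where the car actually is.
If it is behind any of doors 1, 3, 4, 5, 6, 8, and 9 (prior 1/9 each): that door was opened and seen not to hold the prize — ruled out; weight (1/9)·0 = 0 each.
If it is behind door 2 (prior 1/9): the host has no choice, probability 1; weight (1/9)·1 = 1/9.
If it is behind door 7 (prior 1/9): the host has 8 equally likely choices, so probability 1/8; weight (1/9)·(1/8) = 1/72.
The weights sum to 1/8.
So P(the car behind door 2 | the host opened door 1, door 3, door 4, door 5, door 6, door 8, and door 9) = (1/9) / (1/8) = 8/9.

8/9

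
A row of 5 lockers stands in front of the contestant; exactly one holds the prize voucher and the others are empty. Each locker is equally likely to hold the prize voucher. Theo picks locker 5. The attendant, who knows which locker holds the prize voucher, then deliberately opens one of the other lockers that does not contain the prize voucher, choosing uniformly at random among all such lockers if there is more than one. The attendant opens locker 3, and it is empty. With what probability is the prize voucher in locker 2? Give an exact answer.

4/15

Consider each possible location of the prize voucher in turn.
If it is in any of lockers 1, 2, and 4 (prior 1/5 each): the attendant has 3 equally likely choices, so probability 1/3; weight (1/5)·(1/3) = 1/15 each.
If it is in locker 3 (prior 1/5): the attendant opened locker 3, so this case is ruled out; weight (1/5)·0 = 0.
If it is in locker 5 (prior 1/5): the attendant has 4 equally likely choices, so probability 1/4; weight (1/5)·(1/4) = 1/20.
The weights sum to 1/4.
So P(the prize voucher in locker 2 | the attendant opened locker 3) = (1/15) / (1/4) = 4/15.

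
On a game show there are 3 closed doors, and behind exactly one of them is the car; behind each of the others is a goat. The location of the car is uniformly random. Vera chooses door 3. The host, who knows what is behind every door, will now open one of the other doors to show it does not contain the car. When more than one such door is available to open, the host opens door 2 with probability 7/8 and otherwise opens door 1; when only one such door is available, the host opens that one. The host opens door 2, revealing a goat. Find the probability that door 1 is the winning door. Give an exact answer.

8/15

Consider each possible location of the car in turn.
If it is behind door 1 (prior 1/3): only door 2 is available, probability 1; weight (1/3)·1 = 1/3.
If it is behind door 2 (prior 1/3): the host opened door 2, so this case is ruled out; weight (1/3)·0 = 0.
If it is behind door 3 (prior 1/3): door 2 is available, opened with probability 7/8; weight (1/3)·(7/8) = 7/24.
The weights sum to 5/8.
So P(the car behind door 1 | the host opened door 2) = (1/3) / (5/8) = 8/15.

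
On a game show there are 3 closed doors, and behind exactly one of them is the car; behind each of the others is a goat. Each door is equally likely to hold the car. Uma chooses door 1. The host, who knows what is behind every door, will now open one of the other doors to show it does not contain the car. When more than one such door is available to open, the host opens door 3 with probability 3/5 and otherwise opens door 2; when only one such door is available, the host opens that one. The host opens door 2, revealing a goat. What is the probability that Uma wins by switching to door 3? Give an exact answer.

Condition on the true location of the car.
If it is behind door 1 (prior 1/3): door 3 is available but not opened, probability 2/5; weight (1/3)·(2/5) = 2/15.
If it is behind door 2 (prior 1/3): the host opened door 2, so this case is ruled out; weight (1/3)·0 = 0.
If it is behind door 3 (prior 1/3): only door 2 is available, probability 1; weight (1/3)·1 = 1/3.
The weights sum to 7/15.
So P(the car behind door 3 | the host opened door 2) = (1/3) / (7/15) = 5/7.

5/7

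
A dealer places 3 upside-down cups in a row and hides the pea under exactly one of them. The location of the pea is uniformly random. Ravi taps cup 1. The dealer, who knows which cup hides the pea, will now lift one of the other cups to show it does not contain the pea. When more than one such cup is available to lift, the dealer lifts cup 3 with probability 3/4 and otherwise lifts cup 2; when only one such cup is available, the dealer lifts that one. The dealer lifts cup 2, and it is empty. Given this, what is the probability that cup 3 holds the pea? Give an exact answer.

Condition on the true location of the pea.
If it is under cup 1 (prior 1/3): cup 3 is available but not opened, probability 1/4; weight (1/3)·(1/4) = 1/12.
If it is under cup 2 (prior 1/3): the dealer opened cup 2, so this case is ruled out; weight (1/3)·0 = 0.
If it is under cup 3 (prior 1/3): only cup 2 is available, probability 1; weight (1/3)·1 = 1/3.
The weights sum to 5/12.
So P(the pea under cup 3 | the dealer opened cup 2) = (1/3) / (5/12) = 4/5.

4/5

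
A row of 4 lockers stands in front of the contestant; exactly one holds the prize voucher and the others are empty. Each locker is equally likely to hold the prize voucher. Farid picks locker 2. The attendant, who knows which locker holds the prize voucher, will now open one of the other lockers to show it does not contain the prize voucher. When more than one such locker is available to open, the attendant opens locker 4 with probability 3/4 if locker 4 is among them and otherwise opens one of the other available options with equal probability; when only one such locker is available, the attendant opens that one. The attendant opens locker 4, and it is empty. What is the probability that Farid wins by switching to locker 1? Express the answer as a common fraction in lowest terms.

Condition on the true location of the prize voucher.
If it is in any of lockers 1, 2, and 3 (prior 1/4 each): locker 4 is available, opened with probability 3/4; weight (1/4)·(3/4) = 3/16 each.
If it is in locker 4 (prior 1/4): the attendant opened locker 4, so this case is ruled out; weight (1/4)·0 = 0.
The weights sum to 9/16.
So P(the prize voucher in locker 1 | the attendant opened locker 4) = (3/16) / (9/16) = 1/3.

1/3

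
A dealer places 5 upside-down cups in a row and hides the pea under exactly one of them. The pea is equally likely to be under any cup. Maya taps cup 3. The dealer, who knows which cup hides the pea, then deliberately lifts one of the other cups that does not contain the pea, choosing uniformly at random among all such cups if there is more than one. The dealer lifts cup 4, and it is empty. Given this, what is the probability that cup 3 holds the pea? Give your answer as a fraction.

1/5

Consider each possible location of the pea in turn.
If it is under any of cups 1, 2, and 5 (prior 1/5 each): the dealer has 3 equally likely choices, so probability 1/3; weight (1/5)·(1/3) = 1/15 each.
If it is under cup 3 (prior 1/5): the dealer has 4 equally likely choices, so probability 1/4; weight (1/5)·(1/4) = 1/20.
If it is under cup 4 (prior 1/5): the dealer opened cup 4, so this case is ruled out; weight (1/5)·0 = 0.
The weights sum to 1/4.
So P(the pea under cup 3 | the dealer opened cup 4) = (1/20) / (1/4) = 1/5.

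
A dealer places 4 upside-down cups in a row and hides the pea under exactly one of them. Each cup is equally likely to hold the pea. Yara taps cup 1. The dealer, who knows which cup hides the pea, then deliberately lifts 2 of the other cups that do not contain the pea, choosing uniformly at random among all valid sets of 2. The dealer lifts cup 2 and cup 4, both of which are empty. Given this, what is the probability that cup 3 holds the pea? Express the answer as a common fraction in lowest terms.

Condition on the true location of the pea.
If it is under cup 1 (prior 1/4): the dealer has 3 equally likely choices, so probability 1/3; weight (1/4)·(1/3) = 1/12.
If it is under either of cups 2 and 4 (prior 1/4 each): that cup was opened and seen not to hold the prize — ruled out; weight (1/4)·0 = 0 each.
If it is under cup 3 (prior 1/4): the dealer has no choice, probability 1; weight (1/4)·1 = 1/4.
The weights sum to 1/3.
So P(the pea under cup 3 | the dealer opened cup 2 and cup 4) = (1/4) / (1/3) = 3/4.

3/4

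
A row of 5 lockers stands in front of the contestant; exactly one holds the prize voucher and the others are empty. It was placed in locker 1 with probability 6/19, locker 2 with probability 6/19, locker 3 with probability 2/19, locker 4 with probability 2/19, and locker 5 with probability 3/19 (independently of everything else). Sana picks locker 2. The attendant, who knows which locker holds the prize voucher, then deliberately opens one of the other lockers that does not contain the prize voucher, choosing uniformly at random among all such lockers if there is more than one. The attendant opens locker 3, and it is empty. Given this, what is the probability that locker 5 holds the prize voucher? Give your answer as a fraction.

6/31

Apply Bayes' rule, conditioning on where the prize voucher actually is.
If it is in locker 1 (prior 6/19): the attendant has 3 equally likely choices, so probability 1/3; weight (6/19)·(1/3) = 2/19.
If it is in locker 2 (prior 6/19): the attendant has 4 equally likely choices, so probability 1/4; weight (6/19)·(1/4) = 3/38.
If it is in locker 3 (prior 2/19): the attendant opened locker 3, so this case is ruled out; weight (2/19)·0 = 0.
If it is in locker 4 (prior 2/19): the attendant has 3 equally likely choices, so probability 1/3; weight (2/19)·(1/3) = 2/57.
If it is in locker 5 (prior 3/19): the attendant has 3 equally likely choices, so probability 1/3; weight (3/19)·(1/3) = 1/19.
The weights sum to 31/114.
So P(the prize voucher in locker 5 | the attendant opened locker 3) = (1/19) / (31/114) = 6/31.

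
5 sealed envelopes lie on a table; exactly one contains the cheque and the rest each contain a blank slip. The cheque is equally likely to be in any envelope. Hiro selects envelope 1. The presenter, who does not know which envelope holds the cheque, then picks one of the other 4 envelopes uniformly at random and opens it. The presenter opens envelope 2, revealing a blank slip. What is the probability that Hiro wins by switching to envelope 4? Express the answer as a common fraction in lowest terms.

Apply Bayes' rule, conditioning on where the cheque actually is.
If it is in any of envelopes 1, 3, 4, and 5 (prior 1/5 each): the presenter picks envelope 2 with probability 1/4 regardless, and it is not the prize; weight (1/5)·(1/4) = 1/20 each.
If it is in envelope 2 (prior 1/5): the presenter opened envelope 2, so this case is ruled out; weight (1/5)·0 = 0.
The weights sum to 1/5.
So P(the cheque in envelope 4 | the presenter opened envelope 2) = (1/20) / (1/5) = 1/4.

1/4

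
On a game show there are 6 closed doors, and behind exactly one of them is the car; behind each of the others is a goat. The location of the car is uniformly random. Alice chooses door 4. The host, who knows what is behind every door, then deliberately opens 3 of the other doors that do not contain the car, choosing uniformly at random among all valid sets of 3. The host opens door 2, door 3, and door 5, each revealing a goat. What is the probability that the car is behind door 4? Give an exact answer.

Consider each possible location of the car in turn.
If it is behind either of doors 1 and 6 (prior 1/6 each): the host has 4 equally likely choices, so probability 1/4; weight (1/6)·(1/4) = 1/24 each.
If it is behind any of doors 2, 3, and 5 (prior 1/6 each): that door was opened and seen not to hold the prize — ruled out; weight (1/6)·0 = 0 each.
If it is behind door 4 (prior 1/6): the host has 10 equally likely choices, so probability 1/10; weight (1/6)·(1/10) = 1/60.
The weights sum to 1/10.
So P(the car behind door 4 | the host opened door 2, door 3, and door 5) = (1/60) / (1/10) = 1/6.

1/6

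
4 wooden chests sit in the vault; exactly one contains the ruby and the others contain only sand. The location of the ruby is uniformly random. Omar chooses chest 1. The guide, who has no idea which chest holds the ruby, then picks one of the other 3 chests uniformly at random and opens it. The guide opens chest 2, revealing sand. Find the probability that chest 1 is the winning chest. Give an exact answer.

Apply Bayes' rule, conditioning on where the ruby actually is.
If it is in any of chests 1, 3, and 4 (prior 1/4 each): the guide picks chest 2 with probability 1/3 regardless, and it is not the prize; weight (1/4)·(1/3) = 1/12 each.
If it is in chest 2 (prior 1/4): the guide opened chest 2, so this case is ruled out; weight (1/4)·0 = 0.
The weights sum to 1/4.
So P(the ruby in chest 1 | the guide opened chest 2) = (1/12) / (1/4) = 1/3.

1/3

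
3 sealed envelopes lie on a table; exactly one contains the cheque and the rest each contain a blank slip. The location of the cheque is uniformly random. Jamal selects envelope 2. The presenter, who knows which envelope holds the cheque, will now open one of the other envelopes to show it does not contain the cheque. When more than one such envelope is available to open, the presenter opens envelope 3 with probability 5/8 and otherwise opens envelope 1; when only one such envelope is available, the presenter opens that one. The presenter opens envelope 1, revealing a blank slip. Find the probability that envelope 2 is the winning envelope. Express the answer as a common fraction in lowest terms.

3/11

Condition on the true location of the cheque.
If it is in envelope 1 (prior 1/3): the presenter opened envelope 1, so this case is ruled out; weight (1/3)·0 = 0.
If it is in envelope 2 (prior 1/3): envelope 3 is available but not opened, probability 3/8; weight (1/3)·(3/8) = 1/8.
If it is in envelope 3 (prior 1/3): only envelope 1 is available, probability 1; weight (1/3)·1 = 1/3.
The weights sum to 11/24.
So P(the cheque in envelope 2 | the presenter opened envelope 1) = (1/8) / (11/24) = 3/11.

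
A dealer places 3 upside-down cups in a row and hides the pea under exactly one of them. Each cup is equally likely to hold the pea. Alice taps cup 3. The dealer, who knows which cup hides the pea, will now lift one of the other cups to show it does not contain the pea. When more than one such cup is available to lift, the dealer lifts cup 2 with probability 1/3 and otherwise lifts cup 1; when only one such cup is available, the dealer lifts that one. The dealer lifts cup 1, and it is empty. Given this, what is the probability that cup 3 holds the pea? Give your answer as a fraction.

2/5

Apply Bayes' rule, conditioning on where the pea actually is.
If it is under cup 1 (prior 1/3): the dealer opened cup 1, so this case is ruled out; weight (1/3)·0 = 0.
If it is under cup 2 (prior 1/3): only cup 1 is available, probability 1; weight (1/3)·1 = 1/3.
If it is under cup 3 (prior 1/3): cup 2 is available but not opened, probability 2/3; weight (1/3)·(2/3) = 2/9.
The weights sum to 5/9.
So P(the pea under cup 3 | the dealer opened cup 1) = (2/9) / (5/9) = 2/5.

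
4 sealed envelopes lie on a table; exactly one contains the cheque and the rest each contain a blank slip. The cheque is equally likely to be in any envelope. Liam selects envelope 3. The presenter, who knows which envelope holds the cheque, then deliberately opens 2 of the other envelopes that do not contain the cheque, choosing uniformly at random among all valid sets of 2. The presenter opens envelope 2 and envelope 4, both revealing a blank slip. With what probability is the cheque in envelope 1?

Apply Bayes' rule, conditioning on where the cheque actually is.
If it is in envelope 1 (prior 1/4): the presenter has no choice, probability 1; weight (1/4)·1 = 1/4.
If it is in either of envelopes 2 and 4 (prior 1/4 each): that envelope was opened and seen not to hold the prize — ruled out; weight (1/4)·0 = 0 each.
If it is in envelope 3 (prior 1/4): the presenter has 3 equally likely choices, so probability 1/3; weight (1/4)·(1/3) = 1/12.
The weights sum to 1/3.
So P(the cheque in envelope 1 | the presenter opened envelope 2 and envelope 4) = (1/4) / (1/3) = 3/4.

3/4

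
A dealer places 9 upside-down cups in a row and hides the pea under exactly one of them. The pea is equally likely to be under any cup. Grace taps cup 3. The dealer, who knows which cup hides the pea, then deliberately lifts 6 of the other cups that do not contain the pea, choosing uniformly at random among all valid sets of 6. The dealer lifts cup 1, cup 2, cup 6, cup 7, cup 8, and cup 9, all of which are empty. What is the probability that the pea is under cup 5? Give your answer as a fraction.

4/9

Condition on the true location of the pea.
If it is under any of cups 1, 2, 6, 7, 8, and 9 (prior 1/9 each): that cup was opened and seen not to hold the prize — ruled out; weight (1/9)·0 = 0 each.
If it is under cup 3 (prior 1/9): the dealer has 28 equally likely choices, so probability 1/28; weight (1/9)·(1/28) = 1/252.
If it is under either of cups 4 and 5 (prior 1/9 each): the dealer has 7 equally likely choices, so probability 1/7; weight (1/9)·(1/7) = 1/63 each.
The weights sum to 1/28.
So P(the pea under cup 5 | the dealer opened cup 1, cup 2, cup 6, cup 7, cup 8, and cup 9) = (1/63) / (1/28) = 4/9.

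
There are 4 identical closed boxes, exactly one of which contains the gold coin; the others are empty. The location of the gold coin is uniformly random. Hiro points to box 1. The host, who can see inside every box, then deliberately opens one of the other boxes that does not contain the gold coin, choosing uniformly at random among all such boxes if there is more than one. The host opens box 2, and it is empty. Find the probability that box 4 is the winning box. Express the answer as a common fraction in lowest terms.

Consider each possible location of the gold coin in turn.
If it is in box 1 (prior 1/4): the host has 3 equally likely choices, so probability 1/3; weight (1/4)·(1/3) = 1/12.
If it is in box 2 (prior 1/4): the host opened box 2, so this case is ruled out; weight (1/4)·0 = 0.
If it is in either of boxes 3 and 4 (prior 1/4 each): the host has 2 equally likely choices, so probability 1/2; weight (1/4)·(1/2) = 1/8 each.
The weights sum to 1/3.
So P(the gold coin in box 4 | the host opened box 2) = (1/8) / (1/3) = 3/8.

3/8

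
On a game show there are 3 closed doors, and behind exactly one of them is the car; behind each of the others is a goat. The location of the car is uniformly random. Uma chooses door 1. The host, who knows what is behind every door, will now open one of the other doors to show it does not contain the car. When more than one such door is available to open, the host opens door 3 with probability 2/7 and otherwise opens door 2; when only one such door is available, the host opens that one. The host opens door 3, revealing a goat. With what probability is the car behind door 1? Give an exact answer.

Condition on the true location of the car.
If it is behind door 1 (prior 1/3): door 3 is available, opened with probability 2/7; weight (1/3)·(2/7) = 2/21.
If it is behind door 2 (prior 1/3): only door 3 is available, probability 1; weight (1/3)·1 = 1/3.
If it is behind door 3 (prior 1/3): the host opened door 3, so this case is ruled out; weight (1/3)·0 = 0.
The weights sum to 3/7.
So P(the car behind door 1 | the host opened door 3) = (2/21) / (3/7) = 2/9.

2/9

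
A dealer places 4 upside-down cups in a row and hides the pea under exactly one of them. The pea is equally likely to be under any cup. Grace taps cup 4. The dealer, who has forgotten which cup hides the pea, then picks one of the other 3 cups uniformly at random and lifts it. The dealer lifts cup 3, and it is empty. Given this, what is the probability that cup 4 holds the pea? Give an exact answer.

Condition on the true location of the pea.
If it is under any of cups 1, 2, and 4 (prior 1/4 each): the dealer picks cup 3 with probability 1/3 regardless, and it is not the prize; weight (1/4)·(1/3) = 1/12 each.
If it is under cup 3 (prior 1/4): the dealer opened cup 3, so this case is ruled out; weight (1/4)·0 = 0.
The weights sum to 1/4.
So P(the pea under cup 4 | the dealer opened cup 3) = (1/12) / (1/4) = 1/3.

1/3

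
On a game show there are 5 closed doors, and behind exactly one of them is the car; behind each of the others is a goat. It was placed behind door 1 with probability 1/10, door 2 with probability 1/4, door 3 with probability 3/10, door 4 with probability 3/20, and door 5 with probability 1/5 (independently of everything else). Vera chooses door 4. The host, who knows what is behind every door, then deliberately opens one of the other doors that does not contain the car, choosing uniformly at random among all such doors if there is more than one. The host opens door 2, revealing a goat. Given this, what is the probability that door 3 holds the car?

Condition on the true location of the car.
If it is behind door 1 (prior 1/10): the host has 3 equally likely choices, so probability 1/3; weight (1/10)·(1/3) = 1/30.
If it is behind door 2 (prior 1/4): the host opened door 2, so this case is ruled out; weight (1/4)·0 = 0.
If it is behind door 3 (prior 3/10): the host has 3 equally likely choices, so probability 1/3; weight (3/10)·(1/3) = 1/10.
If it is behind door 4 (prior 3/20): the host has 4 equally likely choices, so probability 1/4; weight (3/20)·(1/4) = 3/80.
If it is behind door 5 (prior 1/5): the host has 3 equally likely choices, so probability 1/3; weight (1/5)·(1/3) = 1/15.
The weights sum to 19/80.
So P(the car behind door 3 | the host opened door 2) = (1/10) / (19/80) = 8/19.

8/19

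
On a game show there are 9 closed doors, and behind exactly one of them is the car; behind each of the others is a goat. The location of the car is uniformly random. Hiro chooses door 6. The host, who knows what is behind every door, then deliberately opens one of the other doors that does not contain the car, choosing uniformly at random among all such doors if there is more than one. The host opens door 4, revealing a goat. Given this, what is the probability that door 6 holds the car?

Condition on the true location of the car.
If it is behind any of doors 1, 2, 3, 5, 7, 8, and 9 (prior 1/9 each): the host has 7 equally likely choices, so probability 1/7; weight (1/9)·(1/7) = 1/63 each.
If it is behind door 4 (prior 1/9): the host opened door 4, so this case is ruled out; weight (1/9)·0 = 0.
If it is behind door 6 (prior 1/9): the host has 8 equally likely choices, so probability 1/8; weight (1/9)·(1/8) = 1/72.
The weights sum to 1/8.
So P(the car behind door 6 | the host opened door 4) = (1/72) / (1/8) = 1/9.

1/9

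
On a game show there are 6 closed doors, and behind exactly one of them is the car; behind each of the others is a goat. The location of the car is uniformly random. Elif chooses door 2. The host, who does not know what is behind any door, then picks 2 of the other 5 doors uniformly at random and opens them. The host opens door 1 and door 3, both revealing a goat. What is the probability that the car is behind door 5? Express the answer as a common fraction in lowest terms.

1/4

Consider each possible location of the car in turn.
If it is behind either of doors 1 and 3 (prior 1/6 each): that door was opened and seen not to hold the prize — ruled out; weight (1/6)·0 = 0 each.
If it is behind any of doors 2, 4, 5, and 6 (prior 1/6 each): the host picks exactly this set with probability 1/10 regardless, and none is the prize; weight (1/6)·(1/10) = 1/60 each.
The weights sum to 1/15.
So P(the car behind door 5 | the host opened door 1 and door 3) = (1/60) / (1/15) = 1/4.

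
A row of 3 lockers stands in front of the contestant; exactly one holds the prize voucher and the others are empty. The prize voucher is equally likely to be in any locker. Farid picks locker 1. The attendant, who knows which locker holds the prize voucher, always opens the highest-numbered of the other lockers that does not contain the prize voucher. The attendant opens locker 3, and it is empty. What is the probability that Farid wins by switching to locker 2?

Apply Bayes' rule, conditioning on where the prize voucher actually is.
If it is in either of lockers 1 and 2 (prior 1/3 each): locker 3 is the highest-numbered option available, probability 1; weight (1/3)·1 = 1/3 each.
If it is in locker 3 (prior 1/3): the attendant opened locker 3, so this case is ruled out; weight (1/3)·0 = 0.
The weights sum to 2/3.
So P(the prize voucher in locker 2 | the attendant opened locker 3) = (1/3) / (2/3) = 1/2.

1/2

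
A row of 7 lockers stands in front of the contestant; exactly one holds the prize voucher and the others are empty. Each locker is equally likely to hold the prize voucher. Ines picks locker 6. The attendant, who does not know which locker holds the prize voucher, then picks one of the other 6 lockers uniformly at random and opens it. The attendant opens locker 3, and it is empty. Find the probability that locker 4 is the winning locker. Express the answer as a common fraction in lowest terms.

1/6

Apply Bayes' rule, conditioning on where the prize voucher actually is.
If it is in any of lockers 1, 2, 4, 5, 6, and 7 (prior 1/7 each): the attendant picks locker 3 with probability 1/6 regardless, and it is not the prize; weight (1/7)·(1/6) = 1/42 each.
If it is in locker 3 (prior 1/7): the attendant opened locker 3, so this case is ruled out; weight (1/7)·0 = 0.
The weights sum to 1/7.
So P(the prize voucher in locker 4 | the attendant opened locker 3) = (1/42) / (1/7) = 1/6.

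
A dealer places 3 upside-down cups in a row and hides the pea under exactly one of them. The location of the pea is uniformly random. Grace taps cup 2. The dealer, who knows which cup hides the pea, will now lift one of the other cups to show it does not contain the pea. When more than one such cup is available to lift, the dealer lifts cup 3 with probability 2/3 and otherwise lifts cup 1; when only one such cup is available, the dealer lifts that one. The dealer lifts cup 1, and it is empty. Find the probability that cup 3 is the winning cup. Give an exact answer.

Condition on the true location of the pea.
If it is under cup 1 (prior 1/3): the dealer opened cup 1, so this case is ruled out; weight (1/3)·0 = 0.
If it is under cup 2 (prior 1/3): cup 3 is available but not opened, probability 1/3; weight (1/3)·(1/3) = 1/9.
If it is under cup 3 (prior 1/3): only cup 1 is available, probability 1; weight (1/3)·1 = 1/3.
The weights sum to 4/9.
So P(the pea under cup 3 | the dealer opened cup 1) = (1/3) / (4/9) = 3/4.

3/4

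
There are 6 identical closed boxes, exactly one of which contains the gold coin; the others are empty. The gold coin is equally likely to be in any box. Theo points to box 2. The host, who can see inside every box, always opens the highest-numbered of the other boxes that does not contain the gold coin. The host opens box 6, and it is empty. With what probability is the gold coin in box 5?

1/5

Consider each possible location of the gold coin in turn.
If it is in any of boxes 1, 2, 3, 4, and 5 (prior 1/6 each): box 6 is the highest-numbered option available, probability 1; weight (1/6)·1 = 1/6 each.
If it is in box 6 (prior 1/6): the host opened box 6, so this case is ruled out; weight (1/6)·0 = 0.
The weights sum to 5/6.
So P(the gold coin in box 5 | the host opened box 6) = (1/6) / (5/6) = 1/5.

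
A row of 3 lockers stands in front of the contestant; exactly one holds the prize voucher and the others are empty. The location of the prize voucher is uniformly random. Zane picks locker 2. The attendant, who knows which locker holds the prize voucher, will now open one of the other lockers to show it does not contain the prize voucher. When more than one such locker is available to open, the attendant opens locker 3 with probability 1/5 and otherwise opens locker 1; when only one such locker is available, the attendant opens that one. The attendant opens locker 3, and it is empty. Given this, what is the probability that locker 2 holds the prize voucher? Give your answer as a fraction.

1/6

Condition on the true location of the prize voucher.
If it is in locker 1 (prior 1/3): only locker 3 is available, probability 1; weight (1/3)·1 = 1/3.
If it is in locker 2 (prior 1/3): locker 3 is available, opened with probability 1/5; weight (1/3)·(1/5) = 1/15.
If it is in locker 3 (prior 1/3): the attendant opened locker 3, so this case is ruled out; weight (1/3)·0 = 0.
The weights sum to 2/5.
So P(the prize voucher in locker 2 | the attendant opened locker 3) = (1/15) / (2/5) = 1/6.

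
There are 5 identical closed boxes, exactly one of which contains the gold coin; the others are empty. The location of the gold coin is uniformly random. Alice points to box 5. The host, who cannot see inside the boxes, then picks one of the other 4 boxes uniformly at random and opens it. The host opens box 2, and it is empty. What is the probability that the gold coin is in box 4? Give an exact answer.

Consider each possible location of the gold coin in turn.
If it is in any of boxes 1, 3, 4, and 5 (prior 1/5 each): the host picks box 2 with probability 1/4 regardless, and it is not the prize; weight (1/5)·(1/4) = 1/20 each.
If it is in box 2 (prior 1/5): the host opened box 2, so this case is ruled out; weight (1/5)·0 = 0.
The weights sum to 1/5.
So P(the gold coin in box 4 | the host opened box 2) = (1/20) / (1/5) = 1/4.

1/4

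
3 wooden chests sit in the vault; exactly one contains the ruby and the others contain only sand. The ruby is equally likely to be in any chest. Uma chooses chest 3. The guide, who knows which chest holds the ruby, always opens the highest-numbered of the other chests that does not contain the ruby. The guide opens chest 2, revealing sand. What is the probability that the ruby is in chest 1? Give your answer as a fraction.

Condition on the true location of the ruby.
If it is in either of chests 1 and 3 (prior 1/3 each): chest 2 is the highest-numbered option available, probability 1; weight (1/3)·1 = 1/3 each.
If it is in chest 2 (prior 1/3): the guide opened chest 2, so this case is ruled out; weight (1/3)·0 = 0.
The weights sum to 2/3.
So P(the ruby in chest 1 | the guide opened chest 2) = (1/3) / (2/3) = 1/2.

1/2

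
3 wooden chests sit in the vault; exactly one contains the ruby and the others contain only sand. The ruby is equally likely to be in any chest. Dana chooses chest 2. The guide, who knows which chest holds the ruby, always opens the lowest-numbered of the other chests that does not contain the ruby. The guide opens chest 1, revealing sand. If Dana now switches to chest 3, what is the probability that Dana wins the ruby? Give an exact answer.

1/2

Condition on the true location of the ruby.
If it is in chest 1 (prior 1/3): the guide opened chest 1, so this case is ruled out; weight (1/3)·0 = 0.
If it is in either of chests 2 and 3 (prior 1/3 each): chest 1 is the lowest-numbered option available, probability 1; weight (1/3)·1 = 1/3 each.
The weights sum to 2/3.
So P(the ruby in chest 3 | the guide opened chest 1) = (1/3) / (2/3) = 1/2.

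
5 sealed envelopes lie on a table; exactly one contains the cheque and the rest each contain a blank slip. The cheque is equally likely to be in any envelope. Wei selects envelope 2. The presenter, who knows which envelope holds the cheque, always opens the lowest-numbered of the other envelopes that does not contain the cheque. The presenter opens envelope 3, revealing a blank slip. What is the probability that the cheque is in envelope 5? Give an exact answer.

0

Condition on the true location of the cheque.
If it is in envelope 1 (prior 1/5): envelope 3 is the lowest-numbered option available, probability 1; weight (1/5)·1 = 1/5.
If it is in any of envelopes 2, 4, and 5 (prior 1/5 each): the presenter would have opened envelope 1 instead, probability 0; weight (1/5)·0 = 0 each.
If it is in envelope 3 (prior 1/5): the presenter opened envelope 3, so this case is ruled out; weight (1/5)·0 = 0.
The weights sum to 1/5.
So P(the cheque in envelope 5 | the presenter opened envelope 3) = 0 / (1/5) = 0.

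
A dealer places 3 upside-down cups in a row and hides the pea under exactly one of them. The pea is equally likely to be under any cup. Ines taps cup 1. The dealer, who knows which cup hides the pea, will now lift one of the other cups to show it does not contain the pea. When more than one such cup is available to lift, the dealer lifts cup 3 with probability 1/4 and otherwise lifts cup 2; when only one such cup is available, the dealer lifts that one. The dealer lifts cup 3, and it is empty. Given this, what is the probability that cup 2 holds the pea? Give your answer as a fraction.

4/5

Condition on the true location of the pea.
If it is under cup 1 (prior 1/3): cup 3 is available, opened with probability 1/4; weight (1/3)·(1/4) = 1/12.
If it is under cup 2 (prior 1/3): only cup 3 is available, probability 1; weight (1/3)·1 = 1/3.
If it is under cup 3 (prior 1/3): the dealer opened cup 3, so this case is ruled out; weight (1/3)·0 = 0.
The weights sum to 5/12.
So P(the pea under cup 2 | the dealer opened cup 3) = (1/3) / (5/12) = 4/5.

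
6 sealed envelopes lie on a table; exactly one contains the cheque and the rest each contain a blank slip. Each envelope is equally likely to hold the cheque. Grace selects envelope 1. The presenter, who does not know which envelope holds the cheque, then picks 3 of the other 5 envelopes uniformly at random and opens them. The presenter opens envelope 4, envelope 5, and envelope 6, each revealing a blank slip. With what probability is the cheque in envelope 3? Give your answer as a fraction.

Consider each possible location of the cheque in turn.
If it is in any of envelopes 1, 2, and 3 (prior 1/6 each): the presenter picks exactly this set with probability 1/10 regardless, and none is the prize; weight (1/6)·(1/10) = 1/60 each.
If it is in any of envelopes 4, 5, and 6 (prior 1/6 each): that envelope was opened and seen not to hold the prize — ruled out; weight (1/6)·0 = 0 each.
The weights sum to 1/20.
So P(the cheque in envelope 3 | the presenter opened envelope 4, envelope 5, and envelope 6) = (1/60) / (1/20) = 1/3.

1/3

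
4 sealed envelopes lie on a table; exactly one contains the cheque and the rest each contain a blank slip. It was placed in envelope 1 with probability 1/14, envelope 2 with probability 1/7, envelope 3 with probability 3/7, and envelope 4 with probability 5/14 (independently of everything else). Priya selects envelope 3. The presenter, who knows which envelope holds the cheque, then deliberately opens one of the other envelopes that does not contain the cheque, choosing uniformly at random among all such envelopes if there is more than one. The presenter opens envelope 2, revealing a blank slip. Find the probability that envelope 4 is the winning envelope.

1/2

Consider each possible location of the cheque in turn.
If it is in envelope 1 (prior 1/14): the presenter has 2 equally likely choices, so probability 1/2; weight (1/14)·(1/2) = 1/28.
If it is in envelope 2 (prior 1/7): the presenter opened envelope 2, so this case is ruled out; weight (1/7)·0 = 0.
If it is in envelope 3 (prior 3/7): the presenter has 3 equally likely choices, so probability 1/3; weight (3/7)·(1/3) = 1/7.
If it is in envelope 4 (prior 5/14): the presenter has 2 equally likely choices, so probability 1/2; weight (5/14)·(1/2) = 5/28.
The weights sum to 5/14.
So P(the cheque in envelope 4 | the presenter opened envelope 2) = (5/28) / (5/14) = 1/2.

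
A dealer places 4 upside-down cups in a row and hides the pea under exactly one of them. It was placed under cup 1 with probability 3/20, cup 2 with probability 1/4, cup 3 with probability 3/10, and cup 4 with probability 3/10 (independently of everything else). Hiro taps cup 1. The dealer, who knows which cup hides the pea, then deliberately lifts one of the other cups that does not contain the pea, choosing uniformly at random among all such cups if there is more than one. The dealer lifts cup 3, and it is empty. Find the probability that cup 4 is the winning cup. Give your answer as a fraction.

Condition on the true location of the pea.
If it is under cup 1 (prior 3/20): the dealer has 3 equally likely choices, so probability 1/3; weight (3/20)·(1/3) = 1/20.
If it is under cup 2 (prior 1/4): the dealer has 2 equally likely choices, so probability 1/2; weight (1/4)·(1/2) = 1/8.
If it is under cup 3 (prior 3/10): the dealer opened cup 3, so this case is ruled out; weight (3/10)·0 = 0.
If it is under cup 4 (prior 3/10): the dealer has 2 equally likely choices, so probability 1/2; weight (3/10)·(1/2) = 3/20.
The weights sum to 13/40.
So P(the pea under cup 4 | the dealer opened cup 3) = (3/20) / (13/40) = 6/13.

6/13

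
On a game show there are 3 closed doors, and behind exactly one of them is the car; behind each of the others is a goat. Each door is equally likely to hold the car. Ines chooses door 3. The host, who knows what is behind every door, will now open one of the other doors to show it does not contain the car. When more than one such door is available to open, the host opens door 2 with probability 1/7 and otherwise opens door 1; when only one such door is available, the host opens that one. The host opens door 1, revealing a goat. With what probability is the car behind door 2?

7/13

Consider each possible location of the car in turn.
If it is behind door 1 (prior 1/3): the host opened door 1, so this case is ruled out; weight (1/3)·0 = 0.
If it is behind door 2 (prior 1/3): only door 1 is available, probability 1; weight (1/3)·1 = 1/3.
If it is behind door 3 (prior 1/3): door 2 is available but not opened, probability 6/7; weight (1/3)·(6/7) = 2/7.
The weights sum to 13/21.
So P(the car behind door 2 | the host opened door 1) = (1/3) / (13/21) = 7/13.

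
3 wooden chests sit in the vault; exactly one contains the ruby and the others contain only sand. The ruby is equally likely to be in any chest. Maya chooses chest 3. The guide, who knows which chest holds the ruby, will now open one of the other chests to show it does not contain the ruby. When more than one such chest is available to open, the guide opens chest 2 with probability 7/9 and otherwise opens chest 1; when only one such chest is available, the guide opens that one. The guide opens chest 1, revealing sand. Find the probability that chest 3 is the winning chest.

2/11

Condition on the true location of the ruby.
If it is in chest 1 (prior 1/3): the guide opened chest 1, so this case is ruled out; weight (1/3)·0 = 0.
If it is in chest 2 (prior 1/3): only chest 1 is available, probability 1; weight (1/3)·1 = 1/3.
If it is in chest 3 (prior 1/3): chest 2 is available but not opened, probability 2/9; weight (1/3)·(2/9) = 2/27.
The weights sum to 11/27.
So P(the ruby in chest 3 | the guide opened chest 1) = (2/27) / (11/27) = 2/11.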